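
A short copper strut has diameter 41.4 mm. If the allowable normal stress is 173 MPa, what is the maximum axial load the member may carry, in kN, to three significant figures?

A = 1346 mm².
P_max = σ_allow · A = 173 · 1346 = 232900 N = 232.9 kN.

233 kN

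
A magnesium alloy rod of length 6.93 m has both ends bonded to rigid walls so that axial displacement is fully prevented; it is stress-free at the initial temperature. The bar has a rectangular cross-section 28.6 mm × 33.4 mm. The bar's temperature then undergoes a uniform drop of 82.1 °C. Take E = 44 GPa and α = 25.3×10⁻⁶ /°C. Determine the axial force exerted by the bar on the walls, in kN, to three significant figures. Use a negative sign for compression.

Free thermal expansion αLΔT = 25.3e-6 · 6930 · -82.1 = -14.39 mm.
The walls impose strain ε = −(-14.39)/6930 = 2.0771e-03; σ = Eε = 44000 · 2.0771e-03 = 91.39 MPa.
Wall reaction R = σ·A = 91.39·955.2 = 87300 N = 87.3 kN.

87.3 kN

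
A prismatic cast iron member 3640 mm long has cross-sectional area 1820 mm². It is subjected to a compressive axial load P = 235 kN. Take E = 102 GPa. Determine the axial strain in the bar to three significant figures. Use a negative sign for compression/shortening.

-0.00127

σ = N/A = -129.1 MPa; ε = σ/E = -129.1/102000 = -1.266e-03.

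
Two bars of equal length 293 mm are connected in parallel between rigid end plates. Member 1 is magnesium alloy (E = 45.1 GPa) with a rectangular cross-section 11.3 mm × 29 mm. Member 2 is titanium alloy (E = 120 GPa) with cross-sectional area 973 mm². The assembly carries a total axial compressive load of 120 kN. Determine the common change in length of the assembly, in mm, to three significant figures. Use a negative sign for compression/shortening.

-0.267 mm

A_1 = 327.7 mm².
Equal strain + equilibrium ⇒ each member carries load in proportion to AE: A₁E₁ = 14780000 N, A₂E₂ = 116800000 N, ΣAE = 131500000 N.
δ = PL/ΣAE = -120000·293/131500000 = -0.2673 mm.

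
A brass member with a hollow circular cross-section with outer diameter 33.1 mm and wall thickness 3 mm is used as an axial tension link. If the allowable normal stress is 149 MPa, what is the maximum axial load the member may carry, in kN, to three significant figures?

A = 283.7 mm².
P_max = σ_allow · A = 149 · 283.7 = 42270 N = 42.27 kN.

42.3 kN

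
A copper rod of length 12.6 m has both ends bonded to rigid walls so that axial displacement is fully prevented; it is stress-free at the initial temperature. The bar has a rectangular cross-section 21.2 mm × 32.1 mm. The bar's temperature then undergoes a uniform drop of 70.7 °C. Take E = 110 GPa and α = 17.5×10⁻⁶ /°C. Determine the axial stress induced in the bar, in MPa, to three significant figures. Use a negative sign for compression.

136 MPa

Free thermal expansion αLΔT = 17.5e-6 · 12600 · -70.7 = -15.59 mm.
The walls impose strain ε = −(-15.59)/12600 = 1.2372e-03; σ = Eε = 110000 · 1.2372e-03 = 136.1 MPa.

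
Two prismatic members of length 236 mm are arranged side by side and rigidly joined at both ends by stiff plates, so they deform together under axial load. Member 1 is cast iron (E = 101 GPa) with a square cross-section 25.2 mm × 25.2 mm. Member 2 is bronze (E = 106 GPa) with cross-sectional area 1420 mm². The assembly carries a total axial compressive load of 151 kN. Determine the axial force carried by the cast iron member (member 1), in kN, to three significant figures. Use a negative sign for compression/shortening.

-45.1 kN

A_1 = 635 mm².
Equal strain + equilibrium ⇒ each member carries load in proportion to AE: A₁E₁ = 64140000 N, A₂E₂ = 150500000 N, ΣAE = 214700000 N.
F₁ = P·A₁E₁/ΣAE = -151000·64140000/214700000 = -45120 N.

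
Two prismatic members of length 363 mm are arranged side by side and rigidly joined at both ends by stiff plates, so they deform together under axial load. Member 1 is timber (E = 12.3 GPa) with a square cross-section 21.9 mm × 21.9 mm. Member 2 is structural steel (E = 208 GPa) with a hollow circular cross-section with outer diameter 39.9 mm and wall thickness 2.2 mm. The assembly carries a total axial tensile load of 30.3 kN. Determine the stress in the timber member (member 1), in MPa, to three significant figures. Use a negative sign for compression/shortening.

A_1 = 479.6 mm².
A_2 = 260.6 mm².
Equal strain + equilibrium ⇒ each member carries load in proportion to AE: A₁E₁ = 5899000 N, A₂E₂ = 54200000 N, ΣAE = 60100000 N.
σ₁ = P·E₁/ΣAE = 30300·12300/60100000 = 6.202 MPa.

6.20 MPa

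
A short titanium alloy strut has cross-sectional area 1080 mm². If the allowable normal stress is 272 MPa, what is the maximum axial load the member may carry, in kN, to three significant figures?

P_max = σ_allow · A = 272 · 1080 = 293800 N = 293.8 kN.

294 kN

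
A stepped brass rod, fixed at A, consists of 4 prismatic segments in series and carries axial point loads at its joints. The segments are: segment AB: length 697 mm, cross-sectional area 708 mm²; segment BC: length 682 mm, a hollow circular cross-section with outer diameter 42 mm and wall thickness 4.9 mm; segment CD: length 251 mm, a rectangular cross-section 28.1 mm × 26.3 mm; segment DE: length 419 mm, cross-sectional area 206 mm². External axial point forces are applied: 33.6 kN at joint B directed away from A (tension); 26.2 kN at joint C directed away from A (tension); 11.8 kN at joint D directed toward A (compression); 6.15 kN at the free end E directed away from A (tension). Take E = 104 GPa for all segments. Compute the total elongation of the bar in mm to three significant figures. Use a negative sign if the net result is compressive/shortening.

0.850 mm

Internal axial forces (sectioning from the free end, tension +): N_DE = 6.15 kN, N_CD = -5.65 kN, N_BC = 20.55 kN, N_AB = 54.15 kN.
A_BC = 571.1 mm².
A_CD = 739 mm².
δ_AB = 54150·697/(708·104000) = 0.5126 mm
δ_BC = 20550·682/(571.1·104000) = 0.236 mm
δ_CD = -5650·251/(739·104000) = -0.01845 mm
δ_DE = 6150·419/(206·104000) = 0.1203 mm
δ = Σδ_i = 0.8504 mm.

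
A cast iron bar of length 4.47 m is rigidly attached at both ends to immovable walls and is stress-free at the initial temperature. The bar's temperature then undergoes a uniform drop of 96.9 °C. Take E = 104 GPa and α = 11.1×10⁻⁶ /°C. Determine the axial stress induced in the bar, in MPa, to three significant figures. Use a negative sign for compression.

Free thermal expansion αLΔT = 11.1e-6 · 4470 · -96.9 = -4.808 mm.
The walls impose strain ε = −(-4.808)/4470 = 1.0756e-03; σ = Eε = 104000 · 1.0756e-03 = 111.9 MPa.

112 MPa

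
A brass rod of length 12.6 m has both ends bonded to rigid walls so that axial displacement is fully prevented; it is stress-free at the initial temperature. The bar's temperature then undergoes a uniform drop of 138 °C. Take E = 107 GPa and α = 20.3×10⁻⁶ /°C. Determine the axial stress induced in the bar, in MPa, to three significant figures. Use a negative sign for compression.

Free thermal expansion αLΔT = 20.3e-6 · 12600 · -138 = -35.3 mm.
The walls impose strain ε = −(-35.3)/12600 = 2.8014e-03; σ = Eε = 107000 · 2.8014e-03 = 299.7 MPa.

300 MPa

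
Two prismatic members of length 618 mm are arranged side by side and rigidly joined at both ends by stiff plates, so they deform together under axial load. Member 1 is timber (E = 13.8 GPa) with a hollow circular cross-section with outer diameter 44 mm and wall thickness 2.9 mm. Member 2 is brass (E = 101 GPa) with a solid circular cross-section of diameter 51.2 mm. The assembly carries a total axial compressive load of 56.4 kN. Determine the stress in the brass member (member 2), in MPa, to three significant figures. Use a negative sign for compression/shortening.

A_1 = 374.4 mm².
A_2 = 2059 mm².
Equal strain + equilibrium ⇒ each member carries load in proportion to AE: A₁E₁ = 5167000 N, A₂E₂ = 207900000 N, ΣAE = 213100000 N.
σ₂ = P·E₂/ΣAE = -56400·101000/213100000 = -26.73 MPa.

-26.7 MPa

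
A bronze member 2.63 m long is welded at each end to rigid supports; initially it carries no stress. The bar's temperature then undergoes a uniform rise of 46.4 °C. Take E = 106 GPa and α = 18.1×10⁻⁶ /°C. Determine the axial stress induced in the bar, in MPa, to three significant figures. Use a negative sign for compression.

Free thermal expansion αLΔT = 18.1e-6 · 2630 · 46.4 = 2.209 mm.
The walls impose strain ε = −(2.209)/2630 = -8.3984e-04; σ = Eε = 106000 · -8.3984e-04 = -89.02 MPa.

-89.0 MPa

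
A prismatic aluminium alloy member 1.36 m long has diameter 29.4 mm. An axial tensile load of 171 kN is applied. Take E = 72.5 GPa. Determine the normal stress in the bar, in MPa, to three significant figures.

252 MPa

A = 678.9 mm².
σ = N/A = 171000/678.9 = 251.9 MPa.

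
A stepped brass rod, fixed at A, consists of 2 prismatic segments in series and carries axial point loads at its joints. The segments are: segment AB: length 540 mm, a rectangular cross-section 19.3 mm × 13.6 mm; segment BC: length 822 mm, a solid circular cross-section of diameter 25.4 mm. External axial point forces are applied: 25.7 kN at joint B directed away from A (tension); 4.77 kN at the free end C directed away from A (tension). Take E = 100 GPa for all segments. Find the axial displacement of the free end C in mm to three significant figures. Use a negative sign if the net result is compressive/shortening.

0.704 mm

Internal axial forces (sectioning from the free end, tension +): N_BC = 4.77 kN, N_AB = 30.47 kN.
A_AB = 262.5 mm².
A_BC = 506.7 mm².
δ_AB = 30470·540/(262.5·100000) = 0.6269 mm
δ_BC = 4770·822/(506.7·100000) = 0.07738 mm
δ = Σδ_i = 0.7042 mm.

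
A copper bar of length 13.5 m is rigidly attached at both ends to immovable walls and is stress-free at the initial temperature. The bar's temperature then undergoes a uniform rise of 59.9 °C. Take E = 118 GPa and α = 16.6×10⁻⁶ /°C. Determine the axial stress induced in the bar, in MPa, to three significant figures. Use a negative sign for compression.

Free thermal expansion αLΔT = 16.6e-6 · 13500 · 59.9 = 13.42 mm.
The walls impose strain ε = −(13.42)/13500 = -9.9434e-04; σ = Eε = 118000 · -9.9434e-04 = -117.3 MPa.

-117 MPa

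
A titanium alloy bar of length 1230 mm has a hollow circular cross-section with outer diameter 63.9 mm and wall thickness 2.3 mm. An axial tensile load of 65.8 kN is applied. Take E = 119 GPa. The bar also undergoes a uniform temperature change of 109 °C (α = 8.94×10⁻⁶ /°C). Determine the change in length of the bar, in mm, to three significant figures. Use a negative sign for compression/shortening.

2.73 mm

A = 445.1 mm².
δ_mech = NL/(AE) = 65800·1230/(445.1·119000) = 1.528 mm.
δ_thermal = αLΔT = 8.94e-6·1230·109 = 1.199 mm.
δ = δ_mech + δ_thermal = 2.727 mm.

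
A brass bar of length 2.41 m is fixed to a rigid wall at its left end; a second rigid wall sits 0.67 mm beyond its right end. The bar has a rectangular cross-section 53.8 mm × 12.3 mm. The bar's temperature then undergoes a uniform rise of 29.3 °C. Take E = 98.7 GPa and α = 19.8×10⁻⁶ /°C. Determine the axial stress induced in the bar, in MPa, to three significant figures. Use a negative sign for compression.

-29.8 MPa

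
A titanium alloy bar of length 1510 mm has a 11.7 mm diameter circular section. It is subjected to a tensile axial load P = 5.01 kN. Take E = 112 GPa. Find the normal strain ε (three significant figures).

A = 107.5 mm².
σ = N/A = 46.6 MPa; ε = σ/E = 46.6/112000 = 4.161e-04.

4.16e-04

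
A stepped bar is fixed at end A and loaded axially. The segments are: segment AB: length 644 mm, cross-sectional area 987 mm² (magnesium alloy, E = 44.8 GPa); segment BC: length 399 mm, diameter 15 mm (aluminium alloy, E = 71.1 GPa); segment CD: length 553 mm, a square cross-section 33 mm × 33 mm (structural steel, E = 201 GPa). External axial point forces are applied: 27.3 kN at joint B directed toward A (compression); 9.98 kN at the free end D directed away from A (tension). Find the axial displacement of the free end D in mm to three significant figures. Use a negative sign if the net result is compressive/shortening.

0.0899 mm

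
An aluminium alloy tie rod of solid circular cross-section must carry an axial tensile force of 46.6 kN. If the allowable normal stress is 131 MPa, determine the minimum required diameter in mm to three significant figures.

Required area A ≥ P/σ_allow = 46600/131 = 355.7 mm².
For a solid circular section, d ≥ √(4A/π) = 21.28 mm.

21.3 mm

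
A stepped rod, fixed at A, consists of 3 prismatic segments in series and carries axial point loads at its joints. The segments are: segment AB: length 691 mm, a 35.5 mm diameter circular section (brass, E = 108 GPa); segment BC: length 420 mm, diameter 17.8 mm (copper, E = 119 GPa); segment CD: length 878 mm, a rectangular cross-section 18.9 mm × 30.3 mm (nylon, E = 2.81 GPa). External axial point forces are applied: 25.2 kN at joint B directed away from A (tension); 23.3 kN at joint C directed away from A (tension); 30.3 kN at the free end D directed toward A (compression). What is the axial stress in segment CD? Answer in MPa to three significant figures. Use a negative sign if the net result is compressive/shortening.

-52.9 MPa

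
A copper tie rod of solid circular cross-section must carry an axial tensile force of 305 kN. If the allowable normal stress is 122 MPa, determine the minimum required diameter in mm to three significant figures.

56.4 mm

Required area A ≥ P/σ_allow = 305000/122 = 2500 mm².
For a solid circular section, d ≥ √(4A/π) = 56.42 mm.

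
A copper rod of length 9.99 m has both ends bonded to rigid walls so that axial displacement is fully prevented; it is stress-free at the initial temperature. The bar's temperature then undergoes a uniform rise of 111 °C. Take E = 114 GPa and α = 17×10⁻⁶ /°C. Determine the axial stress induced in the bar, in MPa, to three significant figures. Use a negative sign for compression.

Free thermal expansion αLΔT = 17e-6 · 9990 · 111 = 18.85 mm.
The walls impose strain ε = −(18.85)/9990 = -1.8870e-03; σ = Eε = 114000 · -1.8870e-03 = -215.1 MPa.

-215 MPa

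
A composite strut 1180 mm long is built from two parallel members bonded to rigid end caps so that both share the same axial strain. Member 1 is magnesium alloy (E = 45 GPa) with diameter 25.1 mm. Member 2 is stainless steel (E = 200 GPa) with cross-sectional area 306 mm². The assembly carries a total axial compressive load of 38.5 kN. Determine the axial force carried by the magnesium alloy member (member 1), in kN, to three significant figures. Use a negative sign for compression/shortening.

A_1 = 494.8 mm².
Equal strain + equilibrium ⇒ each member carries load in proportion to AE: A₁E₁ = 22270000 N, A₂E₂ = 61200000 N, ΣAE = 83470000 N.
F₁ = P·A₁E₁/ΣAE = -38500·22270000/83470000 = -10270 N.

-10.3 kN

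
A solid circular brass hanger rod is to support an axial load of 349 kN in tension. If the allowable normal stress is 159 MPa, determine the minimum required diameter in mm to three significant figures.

52.9 mm

Required area A ≥ P/σ_allow = 349000/159 = 2195 mm².
For a solid circular section, d ≥ √(4A/π) = 52.87 mm.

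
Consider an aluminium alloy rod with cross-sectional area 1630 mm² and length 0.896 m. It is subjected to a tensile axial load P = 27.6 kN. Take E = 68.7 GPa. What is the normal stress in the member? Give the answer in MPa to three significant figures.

σ = N/A = 27600/1630 = 16.93 MPa.

16.9 MPa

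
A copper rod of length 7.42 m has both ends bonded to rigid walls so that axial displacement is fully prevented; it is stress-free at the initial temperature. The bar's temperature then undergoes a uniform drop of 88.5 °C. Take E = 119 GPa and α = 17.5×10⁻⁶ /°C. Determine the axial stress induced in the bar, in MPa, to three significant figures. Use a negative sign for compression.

184 MPa

Free thermal expansion αLΔT = 17.5e-6 · 7420 · -88.5 = -11.49 mm.
The walls impose strain ε = −(-11.49)/7420 = 1.5487e-03; σ = Eε = 119000 · 1.5487e-03 = 184.3 MPa.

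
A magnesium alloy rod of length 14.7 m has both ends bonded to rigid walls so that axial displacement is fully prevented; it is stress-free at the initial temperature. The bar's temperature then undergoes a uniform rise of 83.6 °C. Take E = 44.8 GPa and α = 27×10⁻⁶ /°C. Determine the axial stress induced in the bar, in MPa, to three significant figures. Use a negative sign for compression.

Free thermal expansion αLΔT = 27e-6 · 14700 · 83.6 = 33.18 mm.
The walls impose strain ε = −(33.18)/14700 = -2.2572e-03; σ = Eε = 44800 · -2.2572e-03 = -101.1 MPa.

-101 MPa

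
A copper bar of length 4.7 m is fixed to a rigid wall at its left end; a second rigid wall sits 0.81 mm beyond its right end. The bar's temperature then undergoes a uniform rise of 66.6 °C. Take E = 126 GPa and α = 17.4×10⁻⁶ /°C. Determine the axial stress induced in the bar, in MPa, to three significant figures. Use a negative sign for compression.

-124 MPa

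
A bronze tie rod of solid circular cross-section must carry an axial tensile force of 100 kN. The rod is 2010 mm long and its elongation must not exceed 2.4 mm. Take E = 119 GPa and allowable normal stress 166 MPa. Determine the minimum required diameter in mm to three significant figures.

29.9 mm

Required area A ≥ P/σ_allow = 100000/166 = 602.4 mm².
For a solid circular section, d ≥ √(4A/π) = 27.69 mm.
Elongation limit: A ≥ PL/(Eδ_allow) = 100000·2010/(119000·2.4) = 703.8 mm² ⇒ d ≥ 29.93 mm.
The elongation limit governs.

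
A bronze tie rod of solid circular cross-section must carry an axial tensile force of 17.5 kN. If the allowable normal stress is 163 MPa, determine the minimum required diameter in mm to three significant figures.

11.7 mm

Required area A ≥ P/σ_allow = 17500/163 = 107.4 mm².
For a solid circular section, d ≥ √(4A/π) = 11.69 mm.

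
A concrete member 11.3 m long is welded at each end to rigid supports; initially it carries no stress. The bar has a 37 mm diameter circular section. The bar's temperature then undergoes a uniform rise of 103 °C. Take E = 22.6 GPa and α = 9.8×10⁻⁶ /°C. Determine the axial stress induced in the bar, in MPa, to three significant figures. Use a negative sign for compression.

-22.8 MPa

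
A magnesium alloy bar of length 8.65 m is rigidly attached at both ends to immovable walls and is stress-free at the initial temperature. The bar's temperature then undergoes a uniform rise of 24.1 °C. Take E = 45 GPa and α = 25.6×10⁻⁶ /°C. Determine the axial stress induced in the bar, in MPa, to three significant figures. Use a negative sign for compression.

-27.8 MPa

Free thermal expansion αLΔT = 25.6e-6 · 8650 · 24.1 = 5.337 mm.
The walls impose strain ε = −(5.337)/8650 = -6.1696e-04; σ = Eε = 45000 · -6.1696e-04 = -27.76 MPa.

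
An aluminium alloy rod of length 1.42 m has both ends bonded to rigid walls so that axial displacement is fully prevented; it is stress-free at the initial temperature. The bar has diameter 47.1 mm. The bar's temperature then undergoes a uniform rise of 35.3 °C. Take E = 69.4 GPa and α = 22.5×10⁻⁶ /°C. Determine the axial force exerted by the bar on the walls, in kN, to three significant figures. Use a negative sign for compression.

Free thermal expansion αLΔT = 22.5e-6 · 1420 · 35.3 = 1.128 mm.
The walls impose strain ε = −(1.128)/1420 = -7.9425e-04; σ = Eε = 69400 · -7.9425e-04 = -55.12 MPa.
Wall reaction R = σ·A = -55.12·1742 = -96040 N = -96.04 kN.

-96.0 kN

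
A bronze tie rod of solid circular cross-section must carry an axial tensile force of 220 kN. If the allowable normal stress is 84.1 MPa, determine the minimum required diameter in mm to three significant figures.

Required area A ≥ P/σ_allow = 220000/84.1 = 2616 mm².
For a solid circular section, d ≥ √(4A/π) = 57.71 mm.

57.7 mm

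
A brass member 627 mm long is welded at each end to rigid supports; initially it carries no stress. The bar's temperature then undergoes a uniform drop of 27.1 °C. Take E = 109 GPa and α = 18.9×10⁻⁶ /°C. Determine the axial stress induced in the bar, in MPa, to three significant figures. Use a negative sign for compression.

55.8 MPa

Free thermal expansion αLΔT = 18.9e-6 · 627 · -27.1 = -0.3211 mm.
The walls impose strain ε = −(-0.3211)/627 = 5.1219e-04; σ = Eε = 109000 · 5.1219e-04 = 55.83 MPa.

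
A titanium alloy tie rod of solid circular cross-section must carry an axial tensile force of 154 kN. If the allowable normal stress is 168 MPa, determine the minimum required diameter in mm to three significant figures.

34.2 mm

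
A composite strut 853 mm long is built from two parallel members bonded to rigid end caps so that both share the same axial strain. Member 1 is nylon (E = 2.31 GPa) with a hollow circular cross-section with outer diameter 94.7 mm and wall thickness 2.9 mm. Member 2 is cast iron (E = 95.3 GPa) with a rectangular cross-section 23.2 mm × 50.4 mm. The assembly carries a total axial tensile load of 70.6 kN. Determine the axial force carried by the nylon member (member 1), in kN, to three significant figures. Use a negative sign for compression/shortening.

1.20 kN

A_1 = 836.4 mm².
A_2 = 1169 mm².
Equal strain + equilibrium ⇒ each member carries load in proportion to AE: A₁E₁ = 1932000 N, A₂E₂ = 111400000 N, ΣAE = 113400000 N.
F₁ = P·A₁E₁/ΣAE = 70600·1932000/113400000 = 1203 N.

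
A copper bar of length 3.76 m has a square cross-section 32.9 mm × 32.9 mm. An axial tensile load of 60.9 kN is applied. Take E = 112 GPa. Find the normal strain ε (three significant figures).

5.02e-04

A = 1082 mm².
σ = N/A = 56.26 MPa; ε = σ/E = 56.26/112000 = 5.024e-04.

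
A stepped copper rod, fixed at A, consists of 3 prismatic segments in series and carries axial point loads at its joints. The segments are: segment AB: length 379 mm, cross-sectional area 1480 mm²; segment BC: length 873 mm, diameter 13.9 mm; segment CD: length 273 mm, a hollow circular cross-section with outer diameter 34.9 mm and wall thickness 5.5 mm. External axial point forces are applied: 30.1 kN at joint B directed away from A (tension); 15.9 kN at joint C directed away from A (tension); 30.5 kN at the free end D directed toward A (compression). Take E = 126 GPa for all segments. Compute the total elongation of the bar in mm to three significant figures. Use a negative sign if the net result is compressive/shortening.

-0.765 mm

Internal axial forces (sectioning from the free end, tension +): N_CD = -30.5 kN, N_BC = -14.6 kN, N_AB = 15.5 kN.
A_BC = 151.7 mm².
A_CD = 508 mm².
δ_AB = 15500·379/(1480·126000) = 0.0315 mm
δ_BC = -14600·873/(151.7·126000) = -0.6666 mm
δ_CD = -30500·273/(508·126000) = -0.1301 mm
δ = Σδ_i = -0.7652 mm.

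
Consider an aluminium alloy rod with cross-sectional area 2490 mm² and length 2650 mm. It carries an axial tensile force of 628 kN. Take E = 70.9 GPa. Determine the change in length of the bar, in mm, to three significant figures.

δ_mech = NL/(AE) = 628000·2650/(2490·70900) = 9.427 mm.

9.43 mm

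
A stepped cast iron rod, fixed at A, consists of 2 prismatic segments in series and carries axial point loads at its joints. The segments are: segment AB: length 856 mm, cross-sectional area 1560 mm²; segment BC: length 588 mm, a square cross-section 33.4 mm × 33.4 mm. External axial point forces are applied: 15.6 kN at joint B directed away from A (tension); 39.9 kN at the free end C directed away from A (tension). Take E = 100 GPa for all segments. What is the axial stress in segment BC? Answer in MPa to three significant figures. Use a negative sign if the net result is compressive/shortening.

Internal axial forces (sectioning from the free end, tension +): N_BC = 39.9 kN, N_AB = 55.5 kN.
A_BC = 1116 mm².
σ_BC = N_BC/A_BC = 39900/1116 = 35.77 MPa.

35.8 MPa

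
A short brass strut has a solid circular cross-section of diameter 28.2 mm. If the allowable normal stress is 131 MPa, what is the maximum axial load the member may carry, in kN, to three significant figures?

81.8 kN

A = 624.6 mm².
P_max = σ_allow · A = 131 · 624.6 = 81820 N = 81.82 kN.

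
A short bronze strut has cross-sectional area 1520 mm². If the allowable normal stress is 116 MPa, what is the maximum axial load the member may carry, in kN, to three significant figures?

176 kN

P_max = σ_allow · A = 116 · 1520 = 176300 N = 176.3 kN.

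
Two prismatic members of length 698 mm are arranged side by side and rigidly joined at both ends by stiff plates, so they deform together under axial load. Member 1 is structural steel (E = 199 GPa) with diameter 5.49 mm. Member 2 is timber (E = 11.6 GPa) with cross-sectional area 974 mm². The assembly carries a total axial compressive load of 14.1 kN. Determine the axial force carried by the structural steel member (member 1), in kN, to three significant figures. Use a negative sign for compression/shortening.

A_1 = 23.67 mm².
Equal strain + equilibrium ⇒ each member carries load in proportion to AE: A₁E₁ = 4711000 N, A₂E₂ = 11300000 N, ΣAE = 16010000 N.
F₁ = P·A₁E₁/ΣAE = -14100·4711000/16010000 = -4149 N.

-4.15 kN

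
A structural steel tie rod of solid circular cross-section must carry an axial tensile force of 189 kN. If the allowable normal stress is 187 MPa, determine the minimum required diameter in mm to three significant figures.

Required area A ≥ P/σ_allow = 189000/187 = 1011 mm².
For a solid circular section, d ≥ √(4A/π) = 35.87 mm.

35.9 mm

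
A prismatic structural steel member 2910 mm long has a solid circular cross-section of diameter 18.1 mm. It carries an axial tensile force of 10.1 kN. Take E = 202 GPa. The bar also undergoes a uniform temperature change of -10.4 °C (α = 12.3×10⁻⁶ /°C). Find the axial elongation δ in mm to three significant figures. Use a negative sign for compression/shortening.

0.193 mm

A = 257.3 mm².
δ_mech = NL/(AE) = 10100·2910/(257.3·202000) = 0.5655 mm.
δ_thermal = αLΔT = 12.3e-6·2910·-10.4 = -0.3722 mm.
δ = δ_mech + δ_thermal = 0.1932 mm.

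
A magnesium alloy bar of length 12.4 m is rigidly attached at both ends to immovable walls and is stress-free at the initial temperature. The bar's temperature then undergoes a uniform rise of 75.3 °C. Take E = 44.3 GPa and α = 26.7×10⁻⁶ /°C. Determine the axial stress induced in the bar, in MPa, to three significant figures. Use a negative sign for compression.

Free thermal expansion αLΔT = 26.7e-6 · 12400 · 75.3 = 24.93 mm.
The walls impose strain ε = −(24.93)/12400 = -2.0105e-03; σ = Eε = 44300 · -2.0105e-03 = -89.07 MPa.

-89.1 MPa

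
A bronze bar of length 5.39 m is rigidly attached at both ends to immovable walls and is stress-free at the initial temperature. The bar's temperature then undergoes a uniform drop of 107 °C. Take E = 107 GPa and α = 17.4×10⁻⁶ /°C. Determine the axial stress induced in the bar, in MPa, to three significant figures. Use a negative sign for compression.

199 MPa

Free thermal expansion αLΔT = 17.4e-6 · 5390 · -107 = -10.04 mm.
The walls impose strain ε = −(-10.04)/5390 = 1.8618e-03; σ = Eε = 107000 · 1.8618e-03 = 199.2 MPa.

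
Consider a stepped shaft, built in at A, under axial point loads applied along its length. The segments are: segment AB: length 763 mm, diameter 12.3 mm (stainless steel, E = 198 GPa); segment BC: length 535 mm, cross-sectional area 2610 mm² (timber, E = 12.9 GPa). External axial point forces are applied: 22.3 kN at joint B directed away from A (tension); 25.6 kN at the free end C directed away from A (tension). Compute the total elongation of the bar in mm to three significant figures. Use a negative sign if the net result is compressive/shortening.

1.96 mm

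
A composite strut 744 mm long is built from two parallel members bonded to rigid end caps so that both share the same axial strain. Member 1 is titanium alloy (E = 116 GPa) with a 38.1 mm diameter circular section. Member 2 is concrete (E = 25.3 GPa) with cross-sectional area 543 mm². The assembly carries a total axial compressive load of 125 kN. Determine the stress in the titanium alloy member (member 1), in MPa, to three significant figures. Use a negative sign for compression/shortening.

A_1 = 1140 mm².
Equal strain + equilibrium ⇒ each member carries load in proportion to AE: A₁E₁ = 132300000 N, A₂E₂ = 13740000 N, ΣAE = 146000000 N.
σ₁ = P·E₁/ΣAE = -125000·116000/146000000 = -99.32 MPa.

-99.3 MPa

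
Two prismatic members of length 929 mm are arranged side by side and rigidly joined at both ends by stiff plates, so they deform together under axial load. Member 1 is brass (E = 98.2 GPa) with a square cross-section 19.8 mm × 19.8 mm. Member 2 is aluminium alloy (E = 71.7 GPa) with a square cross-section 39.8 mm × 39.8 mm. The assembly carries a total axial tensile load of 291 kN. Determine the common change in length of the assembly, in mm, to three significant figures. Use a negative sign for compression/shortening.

1.78 mm

A_1 = 392 mm².
A_2 = 1584 mm².
Equal strain + equilibrium ⇒ each member carries load in proportion to AE: A₁E₁ = 38500000 N, A₂E₂ = 113600000 N, ΣAE = 152100000 N.
δ = PL/ΣAE = 291000·929/152100000 = 1.778 mm.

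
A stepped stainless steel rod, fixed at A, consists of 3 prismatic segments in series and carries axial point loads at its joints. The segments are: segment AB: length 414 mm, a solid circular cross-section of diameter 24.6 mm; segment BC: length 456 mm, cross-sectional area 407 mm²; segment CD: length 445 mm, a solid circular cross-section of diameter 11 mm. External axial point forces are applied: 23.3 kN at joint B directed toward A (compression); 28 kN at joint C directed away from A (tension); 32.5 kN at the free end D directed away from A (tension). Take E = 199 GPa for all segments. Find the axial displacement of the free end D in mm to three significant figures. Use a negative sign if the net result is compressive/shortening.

1.27 mm

Internal axial forces (sectioning from the free end, tension +): N_CD = 32.5 kN, N_BC = 60.5 kN, N_AB = 37.2 kN.
A_AB = 475.3 mm².
A_CD = 95.03 mm².
δ_AB = 37200·414/(475.3·199000) = 0.1628 mm
δ_BC = 60500·456/(407·199000) = 0.3406 mm
δ_CD = 32500·445/(95.03·199000) = 0.7647 mm
δ = Σδ_i = 1.268 mm.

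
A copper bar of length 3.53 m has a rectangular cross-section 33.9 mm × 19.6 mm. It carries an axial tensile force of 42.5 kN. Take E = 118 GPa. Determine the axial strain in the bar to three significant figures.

A = 664.4 mm².
σ = N/A = 63.96 MPa; ε = σ/E = 63.96/118000 = 5.421e-04.

5.42e-04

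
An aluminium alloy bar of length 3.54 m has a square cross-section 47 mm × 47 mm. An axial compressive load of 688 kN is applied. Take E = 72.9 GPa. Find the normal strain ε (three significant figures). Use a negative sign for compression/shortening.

-0.00427

A = 2209 mm².
σ = N/A = -311.5 MPa; ε = σ/E = -311.5/72900 = -4.272e-03.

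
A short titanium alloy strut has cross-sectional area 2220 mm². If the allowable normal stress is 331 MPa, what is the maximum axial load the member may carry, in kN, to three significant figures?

735 kN

P_max = σ_allow · A = 331 · 2220 = 734800 N = 734.8 kN.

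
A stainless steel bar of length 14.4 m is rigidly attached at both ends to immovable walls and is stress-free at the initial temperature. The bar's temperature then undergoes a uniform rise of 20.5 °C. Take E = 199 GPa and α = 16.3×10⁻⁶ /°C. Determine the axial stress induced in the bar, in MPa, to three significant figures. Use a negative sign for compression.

-66.5 MPa

Free thermal expansion αLΔT = 16.3e-6 · 14400 · 20.5 = 4.812 mm.
The walls impose strain ε = −(4.812)/14400 = -3.3415e-04; σ = Eε = 199000 · -3.3415e-04 = -66.5 MPa.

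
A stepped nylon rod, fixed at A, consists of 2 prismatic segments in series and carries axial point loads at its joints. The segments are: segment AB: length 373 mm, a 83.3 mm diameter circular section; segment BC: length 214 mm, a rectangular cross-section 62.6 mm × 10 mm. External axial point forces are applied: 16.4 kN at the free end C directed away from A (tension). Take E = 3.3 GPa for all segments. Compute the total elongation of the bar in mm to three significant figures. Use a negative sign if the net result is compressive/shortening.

2.04 mm

Internal axial forces (sectioning from the free end, tension +): N_BC = 16.4 kN, N_AB = 16.4 kN.
A_AB = 5450 mm².
A_BC = 626 mm².
δ_AB = 16400·373/(5450·3300) = 0.3401 mm
δ_BC = 16400·214/(626·3300) = 1.699 mm
δ = Σδ_i = 2.039 mm.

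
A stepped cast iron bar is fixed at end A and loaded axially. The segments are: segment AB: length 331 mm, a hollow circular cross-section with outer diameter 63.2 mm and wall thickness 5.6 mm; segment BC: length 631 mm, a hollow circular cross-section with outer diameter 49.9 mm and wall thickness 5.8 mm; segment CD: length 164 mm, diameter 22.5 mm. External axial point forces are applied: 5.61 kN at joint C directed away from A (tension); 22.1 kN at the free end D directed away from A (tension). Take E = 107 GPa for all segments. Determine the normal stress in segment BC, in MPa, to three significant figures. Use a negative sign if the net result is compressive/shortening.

34.5 MPa

Internal axial forces (sectioning from the free end, tension +): N_CD = 22.1 kN, N_BC = 27.71 kN, N_AB = 27.71 kN.
A_BC = 803.6 mm².
σ_BC = N_BC/A_BC = 27710/803.6 = 34.48 MPa.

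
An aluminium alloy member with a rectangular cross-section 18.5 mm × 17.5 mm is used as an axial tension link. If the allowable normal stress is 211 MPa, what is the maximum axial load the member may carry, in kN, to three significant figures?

68.3 kN

A = 323.8 mm².
P_max = σ_allow · A = 211 · 323.8 = 68310 N = 68.31 kN.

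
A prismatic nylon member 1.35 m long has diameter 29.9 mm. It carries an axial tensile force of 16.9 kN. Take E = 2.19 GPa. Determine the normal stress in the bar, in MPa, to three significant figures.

24.1 MPa

A = 702.2 mm².
σ = N/A = 16900/702.2 = 24.07 MPa.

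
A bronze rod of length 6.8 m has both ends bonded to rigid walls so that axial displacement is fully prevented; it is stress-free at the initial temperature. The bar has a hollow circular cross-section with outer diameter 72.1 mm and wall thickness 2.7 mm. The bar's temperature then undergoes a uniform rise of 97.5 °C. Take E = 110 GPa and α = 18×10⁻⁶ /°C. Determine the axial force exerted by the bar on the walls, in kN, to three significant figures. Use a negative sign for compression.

-114 kN

Free thermal expansion αLΔT = 18e-6 · 6800 · 97.5 = 11.93 mm.
The walls impose strain ε = −(11.93)/6800 = -1.7550e-03; σ = Eε = 110000 · -1.7550e-03 = -193.1 MPa.
Wall reaction R = σ·A = -193.1·588.7 = -113600 N = -113.6 kN.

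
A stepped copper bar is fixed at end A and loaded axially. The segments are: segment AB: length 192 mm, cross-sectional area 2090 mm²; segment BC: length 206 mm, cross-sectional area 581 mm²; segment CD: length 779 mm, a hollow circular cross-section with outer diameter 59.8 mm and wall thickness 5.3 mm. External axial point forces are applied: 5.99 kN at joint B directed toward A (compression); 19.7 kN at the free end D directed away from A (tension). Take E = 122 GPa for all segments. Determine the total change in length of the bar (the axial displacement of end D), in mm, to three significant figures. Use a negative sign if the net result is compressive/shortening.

0.206 mm

Internal axial forces (sectioning from the free end, tension +): N_CD = 19.7 kN, N_BC = 19.7 kN, N_AB = 13.71 kN.
A_CD = 907.4 mm².
δ_AB = 13710·192/(2090·122000) = 0.01032 mm
δ_BC = 19700·206/(581·122000) = 0.05725 mm
δ_CD = 19700·779/(907.4·122000) = 0.1386 mm
δ = Σδ_i = 0.2062 mm.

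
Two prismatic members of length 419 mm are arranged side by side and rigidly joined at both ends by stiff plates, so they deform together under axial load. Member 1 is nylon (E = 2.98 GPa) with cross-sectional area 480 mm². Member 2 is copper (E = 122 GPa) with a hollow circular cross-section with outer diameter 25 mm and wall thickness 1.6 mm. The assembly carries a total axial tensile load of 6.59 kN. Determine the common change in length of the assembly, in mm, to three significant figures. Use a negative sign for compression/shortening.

A_2 = 117.6 mm².
Equal strain + equilibrium ⇒ each member carries load in proportion to AE: A₁E₁ = 1430000 N, A₂E₂ = 14350000 N, ΣAE = 15780000 N.
δ = PL/ΣAE = 6590·419/15780000 = 0.175 mm.

0.175 mm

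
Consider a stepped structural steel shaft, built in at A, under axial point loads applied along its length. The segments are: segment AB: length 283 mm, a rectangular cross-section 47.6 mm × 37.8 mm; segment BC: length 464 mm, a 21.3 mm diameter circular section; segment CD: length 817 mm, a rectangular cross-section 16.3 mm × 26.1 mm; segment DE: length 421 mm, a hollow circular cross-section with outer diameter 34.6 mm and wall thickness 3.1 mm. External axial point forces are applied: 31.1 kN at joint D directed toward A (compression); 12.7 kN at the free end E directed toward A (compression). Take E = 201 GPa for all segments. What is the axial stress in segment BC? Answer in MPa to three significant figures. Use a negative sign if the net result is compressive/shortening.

Internal axial forces (sectioning from the free end, tension +): N_DE = -12.7 kN, N_CD = -43.8 kN, N_BC = -43.8 kN, N_AB = -43.8 kN.
A_BC = 356.3 mm².
σ_BC = N_BC/A_BC = -43800/356.3 = -122.9 MPa.

-123 MPa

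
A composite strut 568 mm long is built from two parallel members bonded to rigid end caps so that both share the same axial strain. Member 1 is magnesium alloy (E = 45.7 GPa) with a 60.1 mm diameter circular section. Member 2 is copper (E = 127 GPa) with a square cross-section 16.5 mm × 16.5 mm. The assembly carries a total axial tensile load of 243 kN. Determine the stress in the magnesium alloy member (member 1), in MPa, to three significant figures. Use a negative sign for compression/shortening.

A_1 = 2837 mm².
A_2 = 272.2 mm².
Equal strain + equilibrium ⇒ each member carries load in proportion to AE: A₁E₁ = 129600000 N, A₂E₂ = 34580000 N, ΣAE = 164200000 N.
σ₁ = P·E₁/ΣAE = 243000·45700/164200000 = 67.62 MPa.

67.6 MPa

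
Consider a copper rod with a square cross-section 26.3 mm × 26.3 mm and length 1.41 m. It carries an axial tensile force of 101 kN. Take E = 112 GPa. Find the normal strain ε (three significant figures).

A = 691.7 mm².
σ = N/A = 146 MPa; ε = σ/E = 146/112000 = 1.304e-03.

0.00130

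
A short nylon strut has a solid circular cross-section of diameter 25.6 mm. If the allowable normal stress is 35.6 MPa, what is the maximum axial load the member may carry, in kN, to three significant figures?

A = 514.7 mm².
P_max = σ_allow · A = 35.6 · 514.7 = 18320 N = 18.32 kN.

18.3 kN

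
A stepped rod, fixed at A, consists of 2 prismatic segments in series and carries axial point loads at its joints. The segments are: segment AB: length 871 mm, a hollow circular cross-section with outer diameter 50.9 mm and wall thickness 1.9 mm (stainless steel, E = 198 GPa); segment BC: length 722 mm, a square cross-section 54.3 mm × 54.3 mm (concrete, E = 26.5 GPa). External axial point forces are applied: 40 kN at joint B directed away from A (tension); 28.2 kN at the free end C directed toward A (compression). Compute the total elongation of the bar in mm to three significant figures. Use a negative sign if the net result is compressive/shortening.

-0.0831 mm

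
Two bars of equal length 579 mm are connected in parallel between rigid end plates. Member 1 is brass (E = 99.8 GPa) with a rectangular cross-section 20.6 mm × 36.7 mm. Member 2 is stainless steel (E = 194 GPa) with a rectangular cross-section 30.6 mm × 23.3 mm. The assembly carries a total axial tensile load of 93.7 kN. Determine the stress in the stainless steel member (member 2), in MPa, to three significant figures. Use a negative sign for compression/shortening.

85.0 MPa

A_1 = 756 mm².
A_2 = 713 mm².
Equal strain + equilibrium ⇒ each member carries load in proportion to AE: A₁E₁ = 75450000 N, A₂E₂ = 138300000 N, ΣAE = 213800000 N.
σ₂ = P·E₂/ΣAE = 93700·194000/213800000 = 85.03 MPa.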